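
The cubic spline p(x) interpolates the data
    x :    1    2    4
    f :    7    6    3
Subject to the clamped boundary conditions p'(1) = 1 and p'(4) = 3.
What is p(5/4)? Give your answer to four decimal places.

7.1055

Write m_i for p''(x_i). With h_i = 1, 2 and divided differences Δ_i = -1, -3/2, the continuity of p' gives the tridiagonal system
  1·m_0 + 6·m_1 + 2·m_2 = 6(Δ_1 - Δ_0) = -3
Clamped end conditions give two more equations: 2h_0·m_0 + h_0·m_1 = 6(Δ_0 - p'(1)) = -12 and h_1·m_1 + 2h_1·m_2 = 6(p'(4) - Δ_1) = 27.
Solving: m_0 = -29/6, m_1 = -7/3, m_2 = 95/12.
On [1, 2], p(x) = 7 + 1·(x - 1) - 29/12·(x - 1)² + 5/12·(x - 1)³.
With (x - 1) = 1/4: p(5/4) = 1819/256.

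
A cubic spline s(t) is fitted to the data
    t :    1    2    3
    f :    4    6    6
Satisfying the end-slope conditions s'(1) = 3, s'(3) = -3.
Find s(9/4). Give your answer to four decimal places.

6.3516

With M_i denoting the second derivative at x_i, h_i = 1, 1, and Δ_i = (y_(i+1) − y_i)/h_i = 2, 0:
  1·M_0 + 4·M_1 + 1·M_2 = 6(Δ_1 - Δ_0) = -12
Clamped end conditions give two more equations: 2h_0·M_0 + h_0·M_1 = 6(Δ_0 - s'(1)) = -6 and h_1·M_1 + 2h_1·M_2 = 6(s'(3) - Δ_1) = -18.
Solving: M_0 = -3, M_1 = 0, M_2 = -9.
On [2, 3], s(t) = 6 + 3/2·(t - 2) + 0·(t - 2)² - 3/2·(t - 2)³.
With (t - 2) = 1/4: s(9/4) = 813/128.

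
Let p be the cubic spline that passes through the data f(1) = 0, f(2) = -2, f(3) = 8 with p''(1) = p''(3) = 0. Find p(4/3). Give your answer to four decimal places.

-1.5556

Put M_i = p'' at the i-th knot. Here h = (1, 1) and Δ = (-2, 10), so the interior equations h_(i-1)·M_(i-1) + 2(h_(i-1)+h_i)·M_i + h_i·M_(i+1) = 6(Δ_i − Δ_(i-1)) read
  1·M_0 + 4·M_1 + 1·M_2 = 6(Δ_1 - Δ_0) = 72
Natural end conditions: M_0 = M_2 = 0.
Forward elimination and back-substitution give M_0 = 0, M_1 = 18, M_2 = 0.
On [1, 2], p(t) = 0 - 5·(t - 1) + 0·(t - 1)² + 3·(t - 1)³.
With (t - 1) = 1/3: p(4/3) = -14/9.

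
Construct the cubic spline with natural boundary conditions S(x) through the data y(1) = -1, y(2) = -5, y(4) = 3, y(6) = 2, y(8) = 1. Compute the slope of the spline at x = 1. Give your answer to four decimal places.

-5.6829

Write M_i for S''(x_i). With h_i = 1, 2, 2, 2 and divided differences Δ_i = -4, 4, -1/2, -1/2, the continuity of S' gives the tridiagonal system
  1·M_0 + 6·M_1 + 2·M_2 = 6(Δ_1 - Δ_0) = 48
  2·M_1 + 8·M_2 + 2·M_3 = 6(Δ_2 - Δ_1) = -27
  2·M_2 + 8·M_3 + 2·M_4 = 6(Δ_3 - Δ_2) = 0
Natural end conditions: M_0 = M_4 = 0.
Hence M_0 = 0, M_1 = 414/41, M_2 = -258/41, M_3 = 129/82, M_4 = 0.
On [1, 2], S'(x) = b_0 + 2c_0·(x - 1) + 3d_0·(x - 1)² with b_0 = Δ_0 - h_0(2M_0 + M_1)/6 = -233/41, c_0 = M_0/2 = 0, d_0 = (M_1 - M_0)/(6h_0) = 69/41. So S'(1) = -233/41.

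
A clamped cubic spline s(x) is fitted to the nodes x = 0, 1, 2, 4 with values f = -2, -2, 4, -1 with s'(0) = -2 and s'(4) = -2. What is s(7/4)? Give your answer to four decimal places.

2.7290

Write σ_i for s''(x_i). With h_i = 1, 1, 2 and divided differences Δ_i = 0, 6, -5/2, the continuity of s' gives the tridiagonal system
  1·σ_0 + 4·σ_1 + 1·σ_2 = 6(Δ_1 - Δ_0) = 36
  1·σ_1 + 6·σ_2 + 2·σ_3 = 6(Δ_2 - Δ_1) = -51
Clamped end conditions give two more equations: 2h_0·σ_0 + h_0·σ_1 = 6(Δ_0 - s'(0)) = 12 and h_2·σ_2 + 2h_2·σ_3 = 6(s'(4) - Δ_2) = 3.
Hence σ_0 = -3/22, σ_1 = 135/11, σ_2 = -285/22, σ_3 = 159/22.
On [1, 2], s(x) = -2 + 179/44·(x - 1) + 135/22·(x - 1)² - 185/44·(x - 1)³.
With (x - 1) = 3/4: s(7/4) = 7685/2816.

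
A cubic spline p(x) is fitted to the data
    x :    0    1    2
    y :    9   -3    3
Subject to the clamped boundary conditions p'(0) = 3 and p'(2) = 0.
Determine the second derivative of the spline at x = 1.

57

Put M_i = p'' at the i-th knot. Here h = (1, 1) and Δ = (-12, 6), so the interior equations h_(i-1)·M_(i-1) + 2(h_(i-1)+h_i)·M_i + h_i·M_(i+1) = 6(Δ_i − Δ_(i-1)) read
  1·M_0 + 4·M_1 + 1·M_2 = 6(Δ_1 - Δ_0) = 108
Clamped end conditions give two more equations: 2h_0·M_0 + h_0·M_1 = 6(Δ_0 - p'(0)) = -90 and h_1·M_1 + 2h_1·M_2 = 6(p'(2) - Δ_1) = -36.
Forward elimination and back-substitution give M_0 = -147/2, M_1 = 57, M_2 = -93/2.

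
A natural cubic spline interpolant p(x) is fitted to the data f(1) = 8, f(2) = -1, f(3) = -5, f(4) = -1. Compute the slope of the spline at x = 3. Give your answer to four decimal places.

Let M_i = p''(x_i). Step sizes h_i = 1, 1, 1; slopes of the chords Δ_i = (y_(i+1) - y_i)/h_i = -9, -4, 4.
  1·M_0 + 4·M_1 + 1·M_2 = 6(Δ_1 - Δ_0) = 30
  1·M_1 + 4·M_2 + 1·M_3 = 6(Δ_2 - Δ_1) = 48
Natural end conditions: M_0 = M_3 = 0.
Hence M_0 = 0, M_1 = 24/5, M_2 = 54/5, M_3 = 0.
On [3, 4], p'(x) = b_2 + 2c_2·(x - 3) + 3d_2·(x - 3)² with b_2 = Δ_2 - h_2(2M_2 + M_3)/6 = 2/5, c_2 = M_2/2 = 27/5, d_2 = (M_3 - M_2)/(6h_2) = -9/5. So p'(3) = 2/5.

0.4000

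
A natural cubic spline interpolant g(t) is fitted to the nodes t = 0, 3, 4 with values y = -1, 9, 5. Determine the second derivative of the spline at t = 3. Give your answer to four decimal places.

-5.5000

Write M_i for g''(x_i). With h_i = 3, 1 and divided differences Δ_i = 10/3, -4, the continuity of g' gives the tridiagonal system
  3·M_0 + 8·M_1 + 1·M_2 = 6(Δ_1 - Δ_0) = -44
Natural end conditions: M_0 = M_2 = 0.
Forward elimination and back-substitution give M_0 = 0, M_1 = -11/2, M_2 = 0.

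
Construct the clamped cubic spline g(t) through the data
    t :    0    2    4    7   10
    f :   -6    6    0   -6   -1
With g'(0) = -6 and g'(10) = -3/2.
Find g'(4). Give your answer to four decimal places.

Write σ_i for g''(x_i). With h_i = 2, 2, 3, 3 and divided differences Δ_i = 6, -3, -2, 5/3, the continuity of g' gives the tridiagonal system
  2·σ_0 + 8·σ_1 + 2·σ_2 = 6(Δ_1 - Δ_0) = -54
  2·σ_1 + 10·σ_2 + 3·σ_3 = 6(Δ_2 - Δ_1) = 6
  3·σ_2 + 12·σ_3 + 3·σ_4 = 6(Δ_3 - Δ_2) = 22
Clamped end conditions give two more equations: 2h_0·σ_0 + h_0·σ_1 = 6(Δ_0 - g'(0)) = 72 and h_3·σ_3 + 2h_3·σ_4 = 6(g'(10) - Δ_3) = -19.
Solving the tridiagonal system: σ_0 = 3473/140, σ_1 = -953/70, σ_2 = 53/20, σ_3 = 157/70, σ_4 = -1801/420.
On [4, 7], g'(t) = b_2 + 2c_2·(t - 4) + 3d_2·(t - 4)² with b_2 = Δ_2 - h_2(2σ_2 + σ_3)/6 = -202/35, c_2 = σ_2/2 = 53/40, d_2 = (σ_3 - σ_2)/(6h_2) = -19/840. So g'(4) = -202/35.

-5.7714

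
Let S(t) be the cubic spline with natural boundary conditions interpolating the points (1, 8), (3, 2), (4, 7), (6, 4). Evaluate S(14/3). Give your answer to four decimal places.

7.9894

With m_i denoting the second derivative at x_i, h_i = 2, 1, 2, and Δ_i = (y_(i+1) − y_i)/h_i = -3, 5, -3/2:
  2·m_0 + 6·m_1 + 1·m_2 = 6(Δ_1 - Δ_0) = 48
  1·m_1 + 6·m_2 + 2·m_3 = 6(Δ_2 - Δ_1) = -39
Natural end conditions: m_0 = m_3 = 0.
Solving: m_0 = 0, m_1 = 327/35, m_2 = -282/35, m_3 = 0.
On [4, 6], S(t) = 7 + 271/70·(t - 4) - 141/35·(t - 4)² + 47/70·(t - 4)³.
With (t - 4) = 2/3: S(14/3) = 1510/189.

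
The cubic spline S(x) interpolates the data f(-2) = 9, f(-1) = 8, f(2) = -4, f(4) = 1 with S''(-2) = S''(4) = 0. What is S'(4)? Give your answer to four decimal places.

With m_i denoting the second derivative at x_i, h_i = 1, 3, 2, and Δ_i = (y_(i+1) − y_i)/h_i = -1, -4, 5/2:
  1·m_0 + 8·m_1 + 3·m_2 = 6(Δ_1 - Δ_0) = -18
  3·m_1 + 10·m_2 + 2·m_3 = 6(Δ_2 - Δ_1) = 39
Natural end conditions: m_0 = m_3 = 0.
Hence m_0 = 0, m_1 = -297/71, m_2 = 366/71, m_3 = 0.
On [2, 4], S'(x) = b_2 + 2c_2·(x - 2) + 3d_2·(x - 2)² with b_2 = Δ_2 - h_2(2m_2 + m_3)/6 = -133/142, c_2 = m_2/2 = 183/71, d_2 = (m_3 - m_2)/(6h_2) = -61/142. So S'(4) = 599/142.

4.2183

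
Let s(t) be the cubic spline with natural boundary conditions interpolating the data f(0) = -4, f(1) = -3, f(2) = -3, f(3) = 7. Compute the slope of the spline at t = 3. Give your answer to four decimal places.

12.7333

Let σ_i = s''(x_i). Step sizes h_i = 1, 1, 1; slopes of the chords Δ_i = (y_(i+1) - y_i)/h_i = 1, 0, 10.
  1·σ_0 + 4·σ_1 + 1·σ_2 = 6(Δ_1 - Δ_0) = -6
  1·σ_1 + 4·σ_2 + 1·σ_3 = 6(Δ_2 - Δ_1) = 60
Natural end conditions: σ_0 = σ_3 = 0.
Solving: σ_0 = 0, σ_1 = -28/5, σ_2 = 82/5, σ_3 = 0.
On [2, 3], s'(t) = b_2 + 2c_2·(t - 2) + 3d_2·(t - 2)² with b_2 = Δ_2 - h_2(2σ_2 + σ_3)/6 = 68/15, c_2 = σ_2/2 = 41/5, d_2 = (σ_3 - σ_2)/(6h_2) = -41/15. So s'(3) = 191/15.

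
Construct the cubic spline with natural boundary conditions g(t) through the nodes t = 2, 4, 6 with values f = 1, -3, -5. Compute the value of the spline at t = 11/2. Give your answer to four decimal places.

Write σ_i for g''(x_i). With h_i = 2, 2 and divided differences Δ_i = -2, -1, the continuity of g' gives the tridiagonal system
  2·σ_0 + 8·σ_1 + 2·σ_2 = 6(Δ_1 - Δ_0) = 6
Natural end conditions: σ_0 = σ_2 = 0.
Solving the tridiagonal system: σ_0 = 0, σ_1 = 3/4, σ_2 = 0.
On [4, 6], g(t) = -3 - 3/2·(t - 4) + 3/8·(t - 4)² - 1/16·(t - 4)³.
With (t - 4) = 3/2: g(11/2) = -591/128.

-4.6172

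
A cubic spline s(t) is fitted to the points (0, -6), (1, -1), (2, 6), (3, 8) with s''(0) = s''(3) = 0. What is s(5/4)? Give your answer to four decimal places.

Put M_i = s'' at the i-th knot. Here h = (1, 1, 1) and Δ = (5, 7, 2), so the interior equations h_(i-1)·M_(i-1) + 2(h_(i-1)+h_i)·M_i + h_i·M_(i+1) = 6(Δ_i − Δ_(i-1)) read
  1·M_0 + 4·M_1 + 1·M_2 = 6(Δ_1 - Δ_0) = 12
  1·M_1 + 4·M_2 + 1·M_3 = 6(Δ_2 - Δ_1) = -30
Natural end conditions: M_0 = M_3 = 0.
Hence M_0 = 0, M_1 = 26/5, M_2 = -44/5, M_3 = 0.
On [1, 2], s(t) = -1 + 101/15·(t - 1) + 13/5·(t - 1)² - 7/3·(t - 1)³.
With (t - 1) = 1/4: s(5/4) = 259/320.

0.8094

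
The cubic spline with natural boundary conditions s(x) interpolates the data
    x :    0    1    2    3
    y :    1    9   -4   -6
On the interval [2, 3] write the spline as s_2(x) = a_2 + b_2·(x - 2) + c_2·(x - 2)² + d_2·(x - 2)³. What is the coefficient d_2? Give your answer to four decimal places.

Write σ_i for s''(x_i). With h_i = 1, 1, 1 and divided differences Δ_i = 8, -13, -2, the continuity of s' gives the tridiagonal system
  1·σ_0 + 4·σ_1 + 1·σ_2 = 6(Δ_1 - Δ_0) = -126
  1·σ_1 + 4·σ_2 + 1·σ_3 = 6(Δ_2 - Δ_1) = 66
Natural end conditions: σ_0 = σ_3 = 0.
Hence σ_0 = 0, σ_1 = -38, σ_2 = 26, σ_3 = 0.
On [2, 3], with s_2(x) = a_2 + b_2·(x - 2) + c_2·(x - 2)² + d_2·(x - 2)³: c_2 = σ_2/2 = 13, d_2 = (σ_3 - σ_2)/(6h_2) = -13/3, b_2 = Δ_2 - h_2(2σ_2 + σ_3)/6 = -32/3.

-4.3333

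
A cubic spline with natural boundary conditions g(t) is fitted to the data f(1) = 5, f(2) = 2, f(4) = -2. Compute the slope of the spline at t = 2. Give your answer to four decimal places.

Write M_i for g''(x_i). With h_i = 1, 2 and divided differences Δ_i = -3, -2, the continuity of g' gives the tridiagonal system
  1·M_0 + 6·M_1 + 2·M_2 = 6(Δ_1 - Δ_0) = 6
Natural end conditions: M_0 = M_2 = 0.
Hence M_0 = 0, M_1 = 1, M_2 = 0.
On [2, 4], g'(t) = b_1 + 2c_1·(t - 2) + 3d_1·(t - 2)² with b_1 = Δ_1 - h_1(2M_1 + M_2)/6 = -8/3, c_1 = M_1/2 = 1/2, d_1 = (M_2 - M_1)/(6h_1) = -1/12. So g'(2) = -8/3.

-2.6667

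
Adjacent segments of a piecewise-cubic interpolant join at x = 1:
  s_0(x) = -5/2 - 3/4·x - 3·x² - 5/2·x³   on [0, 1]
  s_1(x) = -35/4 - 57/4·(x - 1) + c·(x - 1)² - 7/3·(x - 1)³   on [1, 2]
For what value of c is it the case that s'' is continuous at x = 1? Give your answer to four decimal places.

-10.5000

s_0''(x) = -6 - 15·x, so s_0''(1) = -21. On the right, s_1''(1) = 2c, so c = -21/2.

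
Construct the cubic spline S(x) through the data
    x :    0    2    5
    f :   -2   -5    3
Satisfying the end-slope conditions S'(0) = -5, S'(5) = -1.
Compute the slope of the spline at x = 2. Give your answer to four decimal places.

Write M_i for S''(x_i). With h_i = 2, 3 and divided differences Δ_i = -3/2, 8/3, the continuity of S' gives the tridiagonal system
  2·M_0 + 10·M_1 + 3·M_2 = 6(Δ_1 - Δ_0) = 25
Clamped end conditions give two more equations: 2h_0·M_0 + h_0·M_1 = 6(Δ_0 - S'(0)) = 21 and h_1·M_1 + 2h_1·M_2 = 6(S'(5) - Δ_1) = -22.
Forward elimination and back-substitution give M_0 = 71/20, M_1 = 17/5, M_2 = -161/30.
On [2, 5], S'(x) = b_1 + 2c_1·(x - 2) + 3d_1·(x - 2)² with b_1 = Δ_1 - h_1(2M_1 + M_2)/6 = 39/20, c_1 = M_1/2 = 17/10, d_1 = (M_2 - M_1)/(6h_1) = -263/540. So S'(2) = 39/20.

1.9500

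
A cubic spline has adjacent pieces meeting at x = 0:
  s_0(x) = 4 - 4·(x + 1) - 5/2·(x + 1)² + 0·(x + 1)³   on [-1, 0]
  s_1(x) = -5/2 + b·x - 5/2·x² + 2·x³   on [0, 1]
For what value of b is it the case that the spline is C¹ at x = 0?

s_0'(x) = -4 - 5·(x + 1) + 0·(x + 1)², so s_0'(0) = -9. On the right, s_1'(0) = b, so b = -9.

-9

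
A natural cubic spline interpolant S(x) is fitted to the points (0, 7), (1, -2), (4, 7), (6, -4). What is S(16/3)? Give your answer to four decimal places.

Put m_i = S'' at the i-th knot. Here h = (1, 3, 2) and Δ = (-9, 3, -11/2), so the interior equations h_(i-1)·m_(i-1) + 2(h_(i-1)+h_i)·m_i + h_i·m_(i+1) = 6(Δ_i − Δ_(i-1)) read
  1·m_0 + 8·m_1 + 3·m_2 = 6(Δ_1 - Δ_0) = 72
  3·m_1 + 10·m_2 + 2·m_3 = 6(Δ_2 - Δ_1) = -51
Natural end conditions: m_0 = m_3 = 0.
Solving the tridiagonal system: m_0 = 0, m_1 = 873/71, m_2 = -624/71, m_3 = 0.
On [4, 6], S(x) = 7 + 51/142·(x - 4) - 312/71·(x - 4)² + 52/71·(x - 4)³.
With (x - 4) = 4/3: S(16/3) = 2689/1917.

1.4027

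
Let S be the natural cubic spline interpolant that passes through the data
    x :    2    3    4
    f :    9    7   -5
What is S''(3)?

-15

Write M_i for S''(x_i). With h_i = 1, 1 and divided differences Δ_i = -2, -12, the continuity of S' gives the tridiagonal system
  1·M_0 + 4·M_1 + 1·M_2 = 6(Δ_1 - Δ_0) = -60
Natural end conditions: M_0 = M_2 = 0.
Solving: M_0 = 0, M_1 = -15, M_2 = 0.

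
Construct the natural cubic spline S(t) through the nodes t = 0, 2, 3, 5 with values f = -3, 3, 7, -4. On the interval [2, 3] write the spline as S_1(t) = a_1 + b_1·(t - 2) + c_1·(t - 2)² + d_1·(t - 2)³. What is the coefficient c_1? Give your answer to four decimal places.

1.3286

With M_i denoting the second derivative at x_i, h_i = 2, 1, 2, and Δ_i = (y_(i+1) − y_i)/h_i = 3, 4, -11/2:
  2·M_0 + 6·M_1 + 1·M_2 = 6(Δ_1 - Δ_0) = 6
  1·M_1 + 6·M_2 + 2·M_3 = 6(Δ_2 - Δ_1) = -57
Natural end conditions: M_0 = M_3 = 0.
Forward elimination and back-substitution give M_0 = 0, M_1 = 93/35, M_2 = -348/35, M_3 = 0.
On [2, 3], with S_1(t) = a_1 + b_1·(t - 2) + c_1·(t - 2)² + d_1·(t - 2)³: c_1 = M_1/2 = 93/70, d_1 = (M_2 - M_1)/(6h_1) = -21/10, b_1 = Δ_1 - h_1(2M_1 + M_2)/6 = 167/35.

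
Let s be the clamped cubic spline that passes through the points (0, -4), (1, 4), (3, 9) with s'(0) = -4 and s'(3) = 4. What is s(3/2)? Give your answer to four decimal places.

Let M_i = s''(x_i). Step sizes h_i = 1, 2; slopes of the chords Δ_i = (y_(i+1) - y_i)/h_i = 8, 5/2.
  1·M_0 + 6·M_1 + 2·M_2 = 6(Δ_1 - Δ_0) = -33
Clamped end conditions give two more equations: 2h_0·M_0 + h_0·M_1 = 6(Δ_0 - s'(0)) = 72 and h_1·M_1 + 2h_1·M_2 = 6(s'(3) - Δ_1) = 9.
Hence M_0 = 265/6, M_1 = -49/3, M_2 = 125/12.
On [1, 3], s(x) = 4 + 119/12·(x - 1) - 49/6·(x - 1)² + 107/48·(x - 1)³.
With (x - 1) = 1/2: s(3/2) = 921/128.

7.1953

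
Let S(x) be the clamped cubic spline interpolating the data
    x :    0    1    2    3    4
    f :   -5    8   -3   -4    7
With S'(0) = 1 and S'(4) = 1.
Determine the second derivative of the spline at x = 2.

Put M_i = S'' at the i-th knot. Here h = (1, 1, 1, 1) and Δ = (13, -11, -1, 11), so the interior equations h_(i-1)·M_(i-1) + 2(h_(i-1)+h_i)·M_i + h_i·M_(i+1) = 6(Δ_i − Δ_(i-1)) read
  1·M_0 + 4·M_1 + 1·M_2 = 6(Δ_1 - Δ_0) = -144
  1·M_1 + 4·M_2 + 1·M_3 = 6(Δ_2 - Δ_1) = 60
  1·M_2 + 4·M_3 + 1·M_4 = 6(Δ_3 - Δ_2) = 72
Clamped end conditions give two more equations: 2h_0·M_0 + h_0·M_1 = 6(Δ_0 - S'(0)) = 72 and h_3·M_3 + 2h_3·M_4 = 6(S'(4) - Δ_3) = -60.
Solving: M_0 = 456/7, M_1 = -408/7, M_2 = 24, M_3 = 156/7, M_4 = -288/7.

24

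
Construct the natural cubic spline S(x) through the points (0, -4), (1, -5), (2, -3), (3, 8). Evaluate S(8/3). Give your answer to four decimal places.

3.6815

Let m_i = S''(x_i). Step sizes h_i = 1, 1, 1; slopes of the chords Δ_i = (y_(i+1) - y_i)/h_i = -1, 2, 11.
  1·m_0 + 4·m_1 + 1·m_2 = 6(Δ_1 - Δ_0) = 18
  1·m_1 + 4·m_2 + 1·m_3 = 6(Δ_2 - Δ_1) = 54
Natural end conditions: m_0 = m_3 = 0.
Solving the tridiagonal system: m_0 = 0, m_1 = 6/5, m_2 = 66/5, m_3 = 0.
On [2, 3], S(x) = -3 + 33/5·(x - 2) + 33/5·(x - 2)² - 11/5·(x - 2)³.
With (x - 2) = 2/3: S(8/3) = 497/135.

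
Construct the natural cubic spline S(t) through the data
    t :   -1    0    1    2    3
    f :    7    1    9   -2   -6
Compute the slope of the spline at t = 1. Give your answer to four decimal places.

-0.6250

Put m_i = S'' at the i-th knot. Here h = (1, 1, 1, 1) and Δ = (-6, 8, -11, -4), so the interior equations h_(i-1)·m_(i-1) + 2(h_(i-1)+h_i)·m_i + h_i·m_(i+1) = 6(Δ_i − Δ_(i-1)) read
  1·m_0 + 4·m_1 + 1·m_2 = 6(Δ_1 - Δ_0) = 84
  1·m_1 + 4·m_2 + 1·m_3 = 6(Δ_2 - Δ_1) = -114
  1·m_2 + 4·m_3 + 1·m_4 = 6(Δ_3 - Δ_2) = 42
Natural end conditions: m_0 = m_4 = 0.
Hence m_0 = 0, m_1 = 879/28, m_2 = -291/7, m_3 = 585/28, m_4 = 0.
On [1, 2], S'(t) = b_2 + 2c_2·(t - 1) + 3d_2·(t - 1)² with b_2 = Δ_2 - h_2(2m_2 + m_3)/6 = -5/8, c_2 = m_2/2 = -291/14, d_2 = (m_3 - m_2)/(6h_2) = 583/56. So S'(1) = -5/8.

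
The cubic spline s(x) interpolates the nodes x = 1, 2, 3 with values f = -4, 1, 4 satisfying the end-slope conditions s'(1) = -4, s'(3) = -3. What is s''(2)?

-7

With M_i denoting the second derivative at x_i, h_i = 1, 1, and Δ_i = (y_(i+1) − y_i)/h_i = 5, 3:
  1·M_0 + 4·M_1 + 1·M_2 = 6(Δ_1 - Δ_0) = -12
Clamped end conditions give two more equations: 2h_0·M_0 + h_0·M_1 = 6(Δ_0 - s'(1)) = 54 and h_1·M_1 + 2h_1·M_2 = 6(s'(3) - Δ_1) = -36.
Solving: M_0 = 61/2, M_1 = -7, M_2 = -29/2.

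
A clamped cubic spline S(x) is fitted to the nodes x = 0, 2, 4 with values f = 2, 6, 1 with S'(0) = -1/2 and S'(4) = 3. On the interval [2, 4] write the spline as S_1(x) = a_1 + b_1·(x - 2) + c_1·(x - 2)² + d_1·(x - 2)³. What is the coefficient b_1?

-1

With m_i denoting the second derivative at x_i, h_i = 2, 2, and Δ_i = (y_(i+1) − y_i)/h_i = 2, -5/2:
  2·m_0 + 8·m_1 + 2·m_2 = 6(Δ_1 - Δ_0) = -27
Clamped end conditions give two more equations: 2h_0·m_0 + h_0·m_1 = 6(Δ_0 - S'(0)) = 15 and h_1·m_1 + 2h_1·m_2 = 6(S'(4) - Δ_1) = 33.
Forward elimination and back-substitution give m_0 = 8, m_1 = -17/2, m_2 = 25/2.
On [2, 4], with S_1(x) = a_1 + b_1·(x - 2) + c_1·(x - 2)² + d_1·(x - 2)³: c_1 = m_1/2 = -17/4, d_1 = (m_2 - m_1)/(6h_1) = 7/4, b_1 = Δ_1 - h_1(2m_1 + m_2)/6 = -1.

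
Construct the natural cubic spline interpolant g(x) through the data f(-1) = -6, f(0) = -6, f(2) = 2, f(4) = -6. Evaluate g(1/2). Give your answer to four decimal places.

-4.2386

Write m_i for g''(x_i). With h_i = 1, 2, 2 and divided differences Δ_i = 0, 4, -4, the continuity of g' gives the tridiagonal system
  1·m_0 + 6·m_1 + 2·m_2 = 6(Δ_1 - Δ_0) = 24
  2·m_1 + 8·m_2 + 2·m_3 = 6(Δ_2 - Δ_1) = -48
Natural end conditions: m_0 = m_3 = 0.
Solving the tridiagonal system: m_0 = 0, m_1 = 72/11, m_2 = -84/11, m_3 = 0.
On [0, 2], g(x) = -6 + 24/11·x + 36/11·x² - 13/11·x³.
With x = 1/2: g(1/2) = -373/88.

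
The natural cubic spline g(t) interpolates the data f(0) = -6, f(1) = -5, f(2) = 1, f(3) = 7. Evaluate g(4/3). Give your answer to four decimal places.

Write M_i for g''(x_i). With h_i = 1, 1, 1 and divided differences Δ_i = 1, 6, 6, the continuity of g' gives the tridiagonal system
  1·M_0 + 4·M_1 + 1·M_2 = 6(Δ_1 - Δ_0) = 30
  1·M_1 + 4·M_2 + 1·M_3 = 6(Δ_2 - Δ_1) = 0
Natural end conditions: M_0 = M_3 = 0.
Forward elimination and back-substitution give M_0 = 0, M_1 = 8, M_2 = -2, M_3 = 0.
On [1, 2], g(t) = -5 + 11/3·(t - 1) + 4·(t - 1)² - 5/3·(t - 1)³.
With (t - 1) = 1/3: g(4/3) = -275/81.

-3.3951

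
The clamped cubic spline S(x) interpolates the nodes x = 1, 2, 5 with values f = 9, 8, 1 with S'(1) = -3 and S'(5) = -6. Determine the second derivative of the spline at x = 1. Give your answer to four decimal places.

Write M_i for S''(x_i). With h_i = 1, 3 and divided differences Δ_i = -1, -7/3, the continuity of S' gives the tridiagonal system
  1·M_0 + 8·M_1 + 3·M_2 = 6(Δ_1 - Δ_0) = -8
Clamped end conditions give two more equations: 2h_0·M_0 + h_0·M_1 = 6(Δ_0 - S'(1)) = 12 and h_1·M_1 + 2h_1·M_2 = 6(S'(5) - Δ_1) = -22.
Hence M_0 = 25/4, M_1 = -1/2, M_2 = -41/12.

6.2500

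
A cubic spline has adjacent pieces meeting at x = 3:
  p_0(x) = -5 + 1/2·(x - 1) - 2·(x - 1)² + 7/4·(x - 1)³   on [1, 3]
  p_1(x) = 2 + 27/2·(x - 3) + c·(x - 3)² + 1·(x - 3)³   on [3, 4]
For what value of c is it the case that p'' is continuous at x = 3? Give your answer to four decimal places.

p_0''(x) = -4 + 21/2·(x - 1), so p_0''(3) = 17. On the right, p_1''(3) = 2c, so c = 17/2.

8.5000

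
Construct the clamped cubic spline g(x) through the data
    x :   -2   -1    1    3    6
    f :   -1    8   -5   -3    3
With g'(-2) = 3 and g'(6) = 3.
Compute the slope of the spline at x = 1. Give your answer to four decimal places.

-6.4387

Write M_i for g''(x_i). With h_i = 1, 2, 2, 3 and divided differences Δ_i = 9, -13/2, 1, 2, the continuity of g' gives the tridiagonal system
  1·M_0 + 6·M_1 + 2·M_2 = 6(Δ_1 - Δ_0) = -93
  2·M_1 + 8·M_2 + 2·M_3 = 6(Δ_2 - Δ_1) = 45
  2·M_2 + 10·M_3 + 3·M_4 = 6(Δ_3 - Δ_2) = 6
Clamped end conditions give two more equations: 2h_0·M_0 + h_0·M_1 = 6(Δ_0 - g'(-2)) = 36 and h_3·M_3 + 2h_3·M_4 = 6(g'(6) - Δ_3) = 6.
Forward elimination and back-substitution give M_0 = 6435/212, M_1 = -2619/106, M_2 = 5277/424, M_3 = -273/106, M_4 = 485/212.
On [1, 3], g'(x) = b_2 + 2c_2·(x - 1) + 3d_2·(x - 1)² with b_2 = Δ_2 - h_2(2M_2 + M_3)/6 = -1365/212, c_2 = M_2/2 = 5277/848, d_2 = (M_3 - M_2)/(6h_2) = -2123/1696. So g'(1) = -1365/212.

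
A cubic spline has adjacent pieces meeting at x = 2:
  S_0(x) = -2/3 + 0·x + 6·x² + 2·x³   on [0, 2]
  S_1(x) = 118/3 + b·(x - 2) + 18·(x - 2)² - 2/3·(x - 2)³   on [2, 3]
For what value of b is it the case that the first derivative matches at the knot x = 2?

S_0'(x) = 0 + 12·x + 6·x², so S_0'(2) = 48. On the right, S_1'(2) = b, so b = 48.

48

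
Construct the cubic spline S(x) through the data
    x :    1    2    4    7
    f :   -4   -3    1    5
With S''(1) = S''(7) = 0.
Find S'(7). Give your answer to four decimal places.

Let M_i = S''(x_i). Step sizes h_i = 1, 2, 3; slopes of the chords Δ_i = (y_(i+1) - y_i)/h_i = 1, 2, 4/3.
  1·M_0 + 6·M_1 + 2·M_2 = 6(Δ_1 - Δ_0) = 6
  2·M_1 + 10·M_2 + 3·M_3 = 6(Δ_2 - Δ_1) = -4
Natural end conditions: M_0 = M_3 = 0.
Hence M_0 = 0, M_1 = 17/14, M_2 = -9/14, M_3 = 0.
On [4, 7], S'(x) = b_2 + 2c_2·(x - 4) + 3d_2·(x - 4)² with b_2 = Δ_2 - h_2(2M_2 + M_3)/6 = 83/42, c_2 = M_2/2 = -9/28, d_2 = (M_3 - M_2)/(6h_2) = 1/28. So S'(7) = 85/84.

1.0119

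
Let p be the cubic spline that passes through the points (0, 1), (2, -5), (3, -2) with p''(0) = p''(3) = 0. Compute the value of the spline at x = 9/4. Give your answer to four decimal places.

-4.5781

Put M_i = p'' at the i-th knot. Here h = (2, 1) and Δ = (-3, 3), so the interior equations h_(i-1)·M_(i-1) + 2(h_(i-1)+h_i)·M_i + h_i·M_(i+1) = 6(Δ_i − Δ_(i-1)) read
  2·M_0 + 6·M_1 + 1·M_2 = 6(Δ_1 - Δ_0) = 36
Natural end conditions: M_0 = M_2 = 0.
Forward elimination and back-substitution give M_0 = 0, M_1 = 6, M_2 = 0.
On [2, 3], p(x) = -5 + 1·(x - 2) + 3·(x - 2)² - 1·(x - 2)³.
With (x - 2) = 1/4: p(9/4) = -293/64.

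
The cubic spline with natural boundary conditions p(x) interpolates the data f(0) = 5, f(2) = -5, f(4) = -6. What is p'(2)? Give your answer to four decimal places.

-2.7500

Write σ_i for p''(x_i). With h_i = 2, 2 and divided differences Δ_i = -5, -1/2, the continuity of p' gives the tridiagonal system
  2·σ_0 + 8·σ_1 + 2·σ_2 = 6(Δ_1 - Δ_0) = 27
Natural end conditions: σ_0 = σ_2 = 0.
Forward elimination and back-substitution give σ_0 = 0, σ_1 = 27/8, σ_2 = 0.
On [2, 4], p'(x) = b_1 + 2c_1·(x - 2) + 3d_1·(x - 2)² with b_1 = Δ_1 - h_1(2σ_1 + σ_2)/6 = -11/4, c_1 = σ_1/2 = 27/16, d_1 = (σ_2 - σ_1)/(6h_1) = -9/32. So p'(2) = -11/4.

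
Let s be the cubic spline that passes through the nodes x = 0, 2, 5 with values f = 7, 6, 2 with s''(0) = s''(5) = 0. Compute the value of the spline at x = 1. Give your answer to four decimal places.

Let m_i = s''(x_i). Step sizes h_i = 2, 3; slopes of the chords Δ_i = (y_(i+1) - y_i)/h_i = -1/2, -4/3.
  2·m_0 + 10·m_1 + 3·m_2 = 6(Δ_1 - Δ_0) = -5
Natural end conditions: m_0 = m_2 = 0.
Solving: m_0 = 0, m_1 = -1/2, m_2 = 0.
On [0, 2], s(x) = 7 - 1/3·x + 0·x² - 1/24·x³.
With x = 1: s(1) = 53/8.

6.6250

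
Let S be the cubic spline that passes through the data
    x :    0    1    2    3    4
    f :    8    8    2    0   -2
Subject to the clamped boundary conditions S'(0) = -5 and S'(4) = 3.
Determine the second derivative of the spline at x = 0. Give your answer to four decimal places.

24.0714

With m_i denoting the second derivative at x_i, h_i = 1, 1, 1, 1, and Δ_i = (y_(i+1) − y_i)/h_i = 0, -6, -2, -2:
  1·m_0 + 4·m_1 + 1·m_2 = 6(Δ_1 - Δ_0) = -36
  1·m_1 + 4·m_2 + 1·m_3 = 6(Δ_2 - Δ_1) = 24
  1·m_2 + 4·m_3 + 1·m_4 = 6(Δ_3 - Δ_2) = 0
Clamped end conditions give two more equations: 2h_0·m_0 + h_0·m_1 = 6(Δ_0 - S'(0)) = 30 and h_3·m_3 + 2h_3·m_4 = 6(S'(4) - Δ_3) = 30.
Forward elimination and back-substitution give m_0 = 337/14, m_1 = -127/7, m_2 = 25/2, m_3 = -55/7, m_4 = 265/14.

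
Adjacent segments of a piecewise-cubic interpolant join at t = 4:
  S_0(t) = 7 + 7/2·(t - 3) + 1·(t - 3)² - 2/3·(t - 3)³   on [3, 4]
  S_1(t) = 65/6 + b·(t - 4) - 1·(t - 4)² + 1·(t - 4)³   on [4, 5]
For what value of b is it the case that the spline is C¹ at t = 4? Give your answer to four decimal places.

S_0'(t) = 7/2 + 2·(t - 3) - 2·(t - 3)², so S_0'(4) = 7/2. On the right, S_1'(4) = b, so b = 7/2.

3.5000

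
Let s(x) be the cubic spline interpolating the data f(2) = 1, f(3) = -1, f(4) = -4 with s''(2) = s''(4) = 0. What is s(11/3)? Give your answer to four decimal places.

Let σ_i = s''(x_i). Step sizes h_i = 1, 1; slopes of the chords Δ_i = (y_(i+1) - y_i)/h_i = -2, -3.
  1·σ_0 + 4·σ_1 + 1·σ_2 = 6(Δ_1 - Δ_0) = -6
Natural end conditions: σ_0 = σ_2 = 0.
Solving the tridiagonal system: σ_0 = 0, σ_1 = -3/2, σ_2 = 0.
On [3, 4], s(x) = -1 - 5/2·(x - 3) - 3/4·(x - 3)² + 1/4·(x - 3)³.
With (x - 3) = 2/3: s(11/3) = -79/27.

-2.9259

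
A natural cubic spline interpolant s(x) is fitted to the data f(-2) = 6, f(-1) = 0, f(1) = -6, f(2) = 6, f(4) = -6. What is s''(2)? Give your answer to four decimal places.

-21.2903

Write M_i for s''(x_i). With h_i = 1, 2, 1, 2 and divided differences Δ_i = -6, -3, 12, -6, the continuity of s' gives the tridiagonal system
  1·M_0 + 6·M_1 + 2·M_2 = 6(Δ_1 - Δ_0) = 18
  2·M_1 + 6·M_2 + 1·M_3 = 6(Δ_2 - Δ_1) = 90
  1·M_2 + 6·M_3 + 2·M_4 = 6(Δ_3 - Δ_2) = -108
Natural end conditions: M_0 = M_4 = 0.
Hence M_0 = 0, M_1 = -111/31, M_2 = 612/31, M_3 = -660/31, M_4 = 0.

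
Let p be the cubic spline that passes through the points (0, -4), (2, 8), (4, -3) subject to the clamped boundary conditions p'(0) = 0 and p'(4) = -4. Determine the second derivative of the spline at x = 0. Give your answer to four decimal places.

16.6250

Write M_i for p''(x_i). With h_i = 2, 2 and divided differences Δ_i = 6, -11/2, the continuity of p' gives the tridiagonal system
  2·M_0 + 8·M_1 + 2·M_2 = 6(Δ_1 - Δ_0) = -69
Clamped end conditions give two more equations: 2h_0·M_0 + h_0·M_1 = 6(Δ_0 - p'(0)) = 36 and h_1·M_1 + 2h_1·M_2 = 6(p'(4) - Δ_1) = 9.
Solving: M_0 = 133/8, M_1 = -61/4, M_2 = 79/8.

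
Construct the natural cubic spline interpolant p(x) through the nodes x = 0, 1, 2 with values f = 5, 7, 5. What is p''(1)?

Write M_i for p''(x_i). With h_i = 1, 1 and divided differences Δ_i = 2, -2, the continuity of p' gives the tridiagonal system
  1·M_0 + 4·M_1 + 1·M_2 = 6(Δ_1 - Δ_0) = -24
Natural end conditions: M_0 = M_2 = 0.
Hence M_0 = 0, M_1 = -6, M_2 = 0.

-6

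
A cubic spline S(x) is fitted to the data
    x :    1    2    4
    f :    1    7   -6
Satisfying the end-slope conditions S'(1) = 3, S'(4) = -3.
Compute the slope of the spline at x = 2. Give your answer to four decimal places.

Let m_i = S''(x_i). Step sizes h_i = 1, 2; slopes of the chords Δ_i = (y_(i+1) - y_i)/h_i = 6, -13/2.
  1·m_0 + 6·m_1 + 2·m_2 = 6(Δ_1 - Δ_0) = -75
Clamped end conditions give two more equations: 2h_0·m_0 + h_0·m_1 = 6(Δ_0 - S'(1)) = 18 and h_1·m_1 + 2h_1·m_2 = 6(S'(4) - Δ_1) = 21.
Solving: m_0 = 39/2, m_1 = -21, m_2 = 63/4.
On [2, 4], S'(x) = b_1 + 2c_1·(x - 2) + 3d_1·(x - 2)² with b_1 = Δ_1 - h_1(2m_1 + m_2)/6 = 9/4, c_1 = m_1/2 = -21/2, d_1 = (m_2 - m_1)/(6h_1) = 49/16. So S'(2) = 9/4.

2.2500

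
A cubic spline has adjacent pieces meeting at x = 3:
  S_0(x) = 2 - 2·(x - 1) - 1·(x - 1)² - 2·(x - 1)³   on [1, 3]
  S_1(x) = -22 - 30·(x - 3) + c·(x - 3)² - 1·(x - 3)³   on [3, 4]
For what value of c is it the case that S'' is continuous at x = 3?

-13

S_0''(x) = -2 - 12·(x - 1), so S_0''(3) = -26. On the right, S_1''(3) = 2c, so c = -13.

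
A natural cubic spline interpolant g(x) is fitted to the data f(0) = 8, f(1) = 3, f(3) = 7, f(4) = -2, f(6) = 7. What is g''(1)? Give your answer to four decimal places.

13.0323

Put M_i = g'' at the i-th knot. Here h = (1, 2, 1, 2) and Δ = (-5, 2, -9, 9/2), so the interior equations h_(i-1)·M_(i-1) + 2(h_(i-1)+h_i)·M_i + h_i·M_(i+1) = 6(Δ_i − Δ_(i-1)) read
  1·M_0 + 6·M_1 + 2·M_2 = 6(Δ_1 - Δ_0) = 42
  2·M_1 + 6·M_2 + 1·M_3 = 6(Δ_2 - Δ_1) = -66
  1·M_2 + 6·M_3 + 2·M_4 = 6(Δ_3 - Δ_2) = 81
Natural end conditions: M_0 = M_4 = 0.
Forward elimination and back-substitution give M_0 = 0, M_1 = 404/31, M_2 = -561/31, M_3 = 512/31, M_4 = 0.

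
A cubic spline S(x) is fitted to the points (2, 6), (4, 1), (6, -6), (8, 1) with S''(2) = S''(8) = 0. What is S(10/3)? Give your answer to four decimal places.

With M_i denoting the second derivative at x_i, h_i = 2, 2, 2, and Δ_i = (y_(i+1) − y_i)/h_i = -5/2, -7/2, 7/2:
  2·M_0 + 8·M_1 + 2·M_2 = 6(Δ_1 - Δ_0) = -6
  2·M_1 + 8·M_2 + 2·M_3 = 6(Δ_2 - Δ_1) = 42
Natural end conditions: M_0 = M_3 = 0.
Hence M_0 = 0, M_1 = -11/5, M_2 = 29/5, M_3 = 0.
On [2, 4], S(x) = 6 - 53/30·(x - 2) + 0·(x - 2)² - 11/60·(x - 2)³.
With (x - 2) = 4/3: S(10/3) = 260/81.

3.2099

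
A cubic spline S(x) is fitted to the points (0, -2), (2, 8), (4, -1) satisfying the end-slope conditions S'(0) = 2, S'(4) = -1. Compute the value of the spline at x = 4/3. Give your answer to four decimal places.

Put M_i = S'' at the i-th knot. Here h = (2, 2) and Δ = (5, -9/2), so the interior equations h_(i-1)·M_(i-1) + 2(h_(i-1)+h_i)·M_i + h_i·M_(i+1) = 6(Δ_i − Δ_(i-1)) read
  2·M_0 + 8·M_1 + 2·M_2 = 6(Δ_1 - Δ_0) = -57
Clamped end conditions give two more equations: 2h_0·M_0 + h_0·M_1 = 6(Δ_0 - S'(0)) = 18 and h_1·M_1 + 2h_1·M_2 = 6(S'(4) - Δ_1) = 21.
Hence M_0 = 87/8, M_1 = -51/4, M_2 = 93/8.
On [0, 2], S(x) = -2 + 2·x + 87/16·x² - 63/32·x³.
With x = 4/3: S(4/3) = 17/3.

5.6667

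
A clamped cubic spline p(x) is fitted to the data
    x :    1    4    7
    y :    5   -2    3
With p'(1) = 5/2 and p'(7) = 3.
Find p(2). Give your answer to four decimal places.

With M_i denoting the second derivative at x_i, h_i = 3, 3, and Δ_i = (y_(i+1) − y_i)/h_i = -7/3, 5/3:
  3·M_0 + 12·M_1 + 3·M_2 = 6(Δ_1 - Δ_0) = 24
Clamped end conditions give two more equations: 2h_0·M_0 + h_0·M_1 = 6(Δ_0 - p'(1)) = -29 and h_1·M_1 + 2h_1·M_2 = 6(p'(7) - Δ_1) = 8.
Hence M_0 = -27/4, M_1 = 23/6, M_2 = -7/12.
On [1, 4], p(x) = 5 + 5/2·(x - 1) - 27/8·(x - 1)² + 127/216·(x - 1)³.
With (x - 1) = 1: p(2) = 509/108.

4.7130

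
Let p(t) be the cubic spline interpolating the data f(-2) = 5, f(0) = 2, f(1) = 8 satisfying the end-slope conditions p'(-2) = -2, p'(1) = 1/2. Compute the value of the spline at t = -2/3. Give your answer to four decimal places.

0.8765

With M_i denoting the second derivative at x_i, h_i = 2, 1, and Δ_i = (y_(i+1) − y_i)/h_i = -3/2, 6:
  2·M_0 + 6·M_1 + 1·M_2 = 6(Δ_1 - Δ_0) = 45
Clamped end conditions give two more equations: 2h_0·M_0 + h_0·M_1 = 6(Δ_0 - p'(-2)) = 3 and h_1·M_1 + 2h_1·M_2 = 6(p'(1) - Δ_1) = -33.
Hence M_0 = -71/12, M_1 = 40/3, M_2 = -139/6.
On [-2, 0], p(t) = 5 - 2·(t + 2) - 71/24·(t + 2)² + 77/48·(t + 2)³.
With (t + 2) = 4/3: p(-2/3) = 71/81.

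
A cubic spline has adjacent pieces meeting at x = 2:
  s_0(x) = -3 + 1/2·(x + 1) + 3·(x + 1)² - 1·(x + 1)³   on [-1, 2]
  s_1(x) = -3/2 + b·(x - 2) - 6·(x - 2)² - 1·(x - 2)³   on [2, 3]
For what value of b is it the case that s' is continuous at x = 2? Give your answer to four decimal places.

-8.5000

s_0'(x) = 1/2 + 6·(x + 1) - 3·(x + 1)², so s_0'(2) = -17/2. On the right, s_1'(2) = b, so b = -17/2.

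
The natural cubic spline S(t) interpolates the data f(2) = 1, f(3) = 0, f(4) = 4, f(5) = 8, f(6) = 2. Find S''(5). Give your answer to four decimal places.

-15.5357

With m_i denoting the second derivative at x_i, h_i = 1, 1, 1, 1, and Δ_i = (y_(i+1) − y_i)/h_i = -1, 4, 4, -6:
  1·m_0 + 4·m_1 + 1·m_2 = 6(Δ_1 - Δ_0) = 30
  1·m_1 + 4·m_2 + 1·m_3 = 6(Δ_2 - Δ_1) = 0
  1·m_2 + 4·m_3 + 1·m_4 = 6(Δ_3 - Δ_2) = -60
Natural end conditions: m_0 = m_4 = 0.
Hence m_0 = 0, m_1 = 195/28, m_2 = 15/7, m_3 = -435/28, m_4 = 0.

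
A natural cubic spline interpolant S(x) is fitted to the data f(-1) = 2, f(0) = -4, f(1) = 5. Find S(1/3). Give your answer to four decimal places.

Let M_i = S''(x_i). Step sizes h_i = 1, 1; slopes of the chords Δ_i = (y_(i+1) - y_i)/h_i = -6, 9.
  1·M_0 + 4·M_1 + 1·M_2 = 6(Δ_1 - Δ_0) = 90
Natural end conditions: M_0 = M_2 = 0.
Forward elimination and back-substitution give M_0 = 0, M_1 = 45/2, M_2 = 0.
On [0, 1], S(x) = -4 + 3/2·x + 45/4·x² - 15/4·x³.
With x = 1/3: S(1/3) = -43/18.

-2.3889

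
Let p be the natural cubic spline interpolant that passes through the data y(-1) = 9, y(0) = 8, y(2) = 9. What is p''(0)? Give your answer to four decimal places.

Write M_i for p''(x_i). With h_i = 1, 2 and divided differences Δ_i = -1, 1/2, the continuity of p' gives the tridiagonal system
  1·M_0 + 6·M_1 + 2·M_2 = 6(Δ_1 - Δ_0) = 9
Natural end conditions: M_0 = M_2 = 0.
Forward elimination and back-substitution give M_0 = 0, M_1 = 3/2, M_2 = 0.

1.5000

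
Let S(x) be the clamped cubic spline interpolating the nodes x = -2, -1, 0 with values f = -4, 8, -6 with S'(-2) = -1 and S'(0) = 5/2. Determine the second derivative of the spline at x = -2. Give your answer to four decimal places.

Write σ_i for S''(x_i). With h_i = 1, 1 and divided differences Δ_i = 12, -14, the continuity of S' gives the tridiagonal system
  1·σ_0 + 4·σ_1 + 1·σ_2 = 6(Δ_1 - Δ_0) = -156
Clamped end conditions give two more equations: 2h_0·σ_0 + h_0·σ_1 = 6(Δ_0 - S'(-2)) = 78 and h_1·σ_1 + 2h_1·σ_2 = 6(S'(0) - Δ_1) = 99.
Solving the tridiagonal system: σ_0 = 319/4, σ_1 = -163/2, σ_2 = 361/4.

79.7500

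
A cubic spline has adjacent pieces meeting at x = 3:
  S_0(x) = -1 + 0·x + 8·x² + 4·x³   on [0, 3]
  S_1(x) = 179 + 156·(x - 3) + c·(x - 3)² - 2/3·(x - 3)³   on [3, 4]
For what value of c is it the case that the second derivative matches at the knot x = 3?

44

S_0''(x) = 16 + 24·x, so S_0''(3) = 88. On the right, S_1''(3) = 2c, so c = 44.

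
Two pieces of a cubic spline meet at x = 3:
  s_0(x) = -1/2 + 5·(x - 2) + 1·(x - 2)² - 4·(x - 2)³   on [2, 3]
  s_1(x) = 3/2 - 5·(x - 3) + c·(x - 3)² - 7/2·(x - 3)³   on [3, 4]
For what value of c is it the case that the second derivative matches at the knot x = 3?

s_0''(x) = 2 - 24·(x - 2), so s_0''(3) = -22. On the right, s_1''(3) = 2c, so c = -11.

-11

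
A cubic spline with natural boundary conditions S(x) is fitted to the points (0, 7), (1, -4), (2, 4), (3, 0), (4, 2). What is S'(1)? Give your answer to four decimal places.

With σ_i denoting the second derivative at x_i, h_i = 1, 1, 1, 1, and Δ_i = (y_(i+1) − y_i)/h_i = -11, 8, -4, 2:
  1·σ_0 + 4·σ_1 + 1·σ_2 = 6(Δ_1 - Δ_0) = 114
  1·σ_1 + 4·σ_2 + 1·σ_3 = 6(Δ_2 - Δ_1) = -72
  1·σ_2 + 4·σ_3 + 1·σ_4 = 6(Δ_3 - Δ_2) = 36
Natural end conditions: σ_0 = σ_4 = 0.
Forward elimination and back-substitution give σ_0 = 0, σ_1 = 1017/28, σ_2 = -219/7, σ_3 = 471/28, σ_4 = 0.
On [1, 2], S'(x) = b_1 + 2c_1·(x - 1) + 3d_1·(x - 1)² with b_1 = Δ_1 - h_1(2σ_1 + σ_2)/6 = 31/28, c_1 = σ_1/2 = 1017/56, d_1 = (σ_2 - σ_1)/(6h_1) = -631/56. So S'(1) = 31/28.

1.1071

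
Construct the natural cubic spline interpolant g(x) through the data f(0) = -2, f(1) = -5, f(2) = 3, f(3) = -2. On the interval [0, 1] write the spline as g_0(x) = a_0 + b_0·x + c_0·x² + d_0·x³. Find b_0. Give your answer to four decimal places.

Put M_i = g'' at the i-th knot. Here h = (1, 1, 1) and Δ = (-3, 8, -5), so the interior equations h_(i-1)·M_(i-1) + 2(h_(i-1)+h_i)·M_i + h_i·M_(i+1) = 6(Δ_i − Δ_(i-1)) read
  1·M_0 + 4·M_1 + 1·M_2 = 6(Δ_1 - Δ_0) = 66
  1·M_1 + 4·M_2 + 1·M_3 = 6(Δ_2 - Δ_1) = -78
Natural end conditions: M_0 = M_3 = 0.
Solving the tridiagonal system: M_0 = 0, M_1 = 114/5, M_2 = -126/5, M_3 = 0.
On [0, 1], with g_0(x) = a_0 + b_0·x + c_0·x² + d_0·x³: c_0 = M_0/2 = 0, d_0 = (M_1 - M_0)/(6h_0) = 19/5, b_0 = Δ_0 - h_0(2M_0 + M_1)/6 = -34/5.

-6.8000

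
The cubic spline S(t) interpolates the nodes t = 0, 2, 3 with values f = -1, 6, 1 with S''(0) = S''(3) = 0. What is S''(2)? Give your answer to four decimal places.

Write M_i for S''(x_i). With h_i = 2, 1 and divided differences Δ_i = 7/2, -5, the continuity of S' gives the tridiagonal system
  2·M_0 + 6·M_1 + 1·M_2 = 6(Δ_1 - Δ_0) = -51
Natural end conditions: M_0 = M_2 = 0.
Forward elimination and back-substitution give M_0 = 0, M_1 = -17/2, M_2 = 0.

-8.5000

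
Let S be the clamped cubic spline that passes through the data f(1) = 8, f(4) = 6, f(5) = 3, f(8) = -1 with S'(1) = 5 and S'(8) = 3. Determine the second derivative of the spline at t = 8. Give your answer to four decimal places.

Write m_i for S''(x_i). With h_i = 3, 1, 3 and divided differences Δ_i = -2/3, -3, -4/3, the continuity of S' gives the tridiagonal system
  3·m_0 + 8·m_1 + 1·m_2 = 6(Δ_1 - Δ_0) = -14
  1·m_1 + 8·m_2 + 3·m_3 = 6(Δ_2 - Δ_1) = 10
Clamped end conditions give two more equations: 2h_0·m_0 + h_0·m_1 = 6(Δ_0 - S'(1)) = -34 and h_2·m_2 + 2h_2·m_3 = 6(S'(8) - Δ_2) = 26.
Solving: m_0 = -196/33, m_1 = 6/11, m_2 = -6/11, m_3 = 152/33.

4.6061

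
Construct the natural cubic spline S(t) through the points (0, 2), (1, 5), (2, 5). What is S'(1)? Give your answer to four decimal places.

Put σ_i = S'' at the i-th knot. Here h = (1, 1) and Δ = (3, 0), so the interior equations h_(i-1)·σ_(i-1) + 2(h_(i-1)+h_i)·σ_i + h_i·σ_(i+1) = 6(Δ_i − Δ_(i-1)) read
  1·σ_0 + 4·σ_1 + 1·σ_2 = 6(Δ_1 - Δ_0) = -18
Natural end conditions: σ_0 = σ_2 = 0.
Solving the tridiagonal system: σ_0 = 0, σ_1 = -9/2, σ_2 = 0.
On [1, 2], S'(t) = b_1 + 2c_1·(t - 1) + 3d_1·(t - 1)² with b_1 = Δ_1 - h_1(2σ_1 + σ_2)/6 = 3/2, c_1 = σ_1/2 = -9/4, d_1 = (σ_2 - σ_1)/(6h_1) = 3/4. So S'(1) = 3/2.

1.5000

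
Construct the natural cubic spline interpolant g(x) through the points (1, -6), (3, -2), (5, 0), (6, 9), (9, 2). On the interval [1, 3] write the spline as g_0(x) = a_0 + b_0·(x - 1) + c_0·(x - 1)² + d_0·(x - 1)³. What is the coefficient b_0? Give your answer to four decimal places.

3.1492

With M_i denoting the second derivative at x_i, h_i = 2, 2, 1, 3, and Δ_i = (y_(i+1) − y_i)/h_i = 2, 1, 9, -7/3:
  2·M_0 + 8·M_1 + 2·M_2 = 6(Δ_1 - Δ_0) = -6
  2·M_1 + 6·M_2 + 1·M_3 = 6(Δ_2 - Δ_1) = 48
  1·M_2 + 8·M_3 + 3·M_4 = 6(Δ_3 - Δ_2) = -68
Natural end conditions: M_0 = M_4 = 0.
Forward elimination and back-substitution give M_0 = 0, M_1 = -593/172, M_2 = 464/43, M_3 = -847/86, M_4 = 0.
On [1, 3], with g_0(x) = a_0 + b_0·(x - 1) + c_0·(x - 1)² + d_0·(x - 1)³: c_0 = M_0/2 = 0, d_0 = (M_1 - M_0)/(6h_0) = -593/2064, b_0 = Δ_0 - h_0(2M_0 + M_1)/6 = 1625/516.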